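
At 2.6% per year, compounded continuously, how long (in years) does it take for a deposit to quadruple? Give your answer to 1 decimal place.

53.3 years

e^(0.026t) = 4, so 0.026t = ln 4 ≈ 1.3863.
t ≈ 1.3863/0.026 ≈ 53.3190.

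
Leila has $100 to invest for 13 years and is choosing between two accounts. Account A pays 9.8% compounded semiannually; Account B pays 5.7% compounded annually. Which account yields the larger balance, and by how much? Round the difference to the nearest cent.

Account A, by $141.29

Account A growth factor: (1 + 0.049)^26 ≈ 3.46866767; balance ≈ 346.8668.
Account B growth factor: (1 + 0.057)^13 ≈ 2.05577147; balance ≈ 205.5771.
Account A is larger by 141.2896.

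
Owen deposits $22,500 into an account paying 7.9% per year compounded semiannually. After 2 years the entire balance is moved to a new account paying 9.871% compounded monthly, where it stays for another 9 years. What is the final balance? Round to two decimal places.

Phase 1: 22,500·(1 + 0.0395)^4 ≈ 26,271.2352.
Phase 2: 26,271.2352·(1 + 0.09871/12)^108 ≈ 63,639.2656.

$63,639.27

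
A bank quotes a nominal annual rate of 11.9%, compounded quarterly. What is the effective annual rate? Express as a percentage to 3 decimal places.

One year is 4 periods at 0.02975 each: (1 + 0.02975)^4 ≈ 1.124416.
EAR = 1.124416 − 1 ≈ 12.44165%.

12.442%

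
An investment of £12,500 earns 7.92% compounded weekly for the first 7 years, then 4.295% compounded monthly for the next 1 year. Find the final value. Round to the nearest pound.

£22,705

Phase 1: 12,500·(1 + 0.0792/52)^364 ≈ 21,752.0254.
Phase 2: 21,752.0254·(1 + 0.04295/12)^12 ≈ 22,704.8872.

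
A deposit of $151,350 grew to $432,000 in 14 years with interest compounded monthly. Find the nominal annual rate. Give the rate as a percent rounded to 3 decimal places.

7.515%

The 168-period growth factor is 432,000/151,350 = 2.85431.
r/12 = 2.85431^(1/168) − 1 ≈ 0.00626257, so r ≈ 12·0.00626257 = 7.51508%.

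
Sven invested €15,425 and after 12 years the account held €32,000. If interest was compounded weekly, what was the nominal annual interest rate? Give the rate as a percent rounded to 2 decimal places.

6.08%

(1 + r/52)^624 = 32,000/15,425 = 2.07455.
1 + r/52 = 2.07455^(1/624) ≈ 1.00117, so r/52 ≈ 0.00117015.
r ≈ 52·0.00117015 = 6.08478%.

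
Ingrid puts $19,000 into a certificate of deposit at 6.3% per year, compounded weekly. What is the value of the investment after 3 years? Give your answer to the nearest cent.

Growth factor = (1 + 0.063/52)^156 ≈ 1.2079027629.
A ≈ 19,000 × 1.2079027629 ≈ 22,950.1525.

$22,950.15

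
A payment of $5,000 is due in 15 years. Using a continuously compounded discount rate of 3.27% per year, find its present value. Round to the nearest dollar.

$3,062

P = A·e^(−rt) = 5,000·e^(−0.4905).
e^(−0.4905) ≈ 0.6123201576, so P ≈ 3,061.6008.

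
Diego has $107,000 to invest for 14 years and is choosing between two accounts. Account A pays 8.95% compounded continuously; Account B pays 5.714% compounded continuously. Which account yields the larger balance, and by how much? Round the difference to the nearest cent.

Account A, by $136,465.42

Account A growth factor: e^(0.0895·14) = e^1.253 ≈ 3.5008297086; balance ≈ 374,588.7788.
Account B growth factor: e^(0.05714·14) = e^0.79996 ≈ 2.22545190864; balance ≈ 238,123.3542.
Account A is larger by 136,465.4246.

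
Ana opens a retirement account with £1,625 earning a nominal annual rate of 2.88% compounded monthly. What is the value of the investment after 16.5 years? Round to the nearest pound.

Periodic rate = 2.88%/12 = 0.0024; periods = 12·16.5 = 198.
A = 1,625·(1 + 0.0024)^198 ≈ 1,625·1.60742042 ≈ 2,612.0582.

£2,612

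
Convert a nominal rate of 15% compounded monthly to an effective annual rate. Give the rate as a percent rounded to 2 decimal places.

16.08%

EAR = (1 + 15%/12)^12 − 1 = (1 + 0.0125)^12 − 1.
(1 + 0.0125)^12 ≈ 1.160755, so EAR ≈ 16.07545%.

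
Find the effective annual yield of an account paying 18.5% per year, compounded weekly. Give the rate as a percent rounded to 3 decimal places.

20.282%

EAR = (1 + 18.5%/52)^52 − 1 = (1 + 0.00355769)^52 − 1.
(1 + 0.00355769)^52 ≈ 1.202823, so EAR ≈ 20.28235%.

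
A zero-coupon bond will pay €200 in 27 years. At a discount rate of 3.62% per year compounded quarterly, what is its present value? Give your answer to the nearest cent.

€75.59

Growth factor = (1 + 0.00905)^108 ≈ 2.64588015.
P = 200/2.64588015 ≈ 75.5892.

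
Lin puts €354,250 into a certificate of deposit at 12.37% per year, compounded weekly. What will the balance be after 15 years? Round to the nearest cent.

€2,260,405.27

Periodic rate = 12.37%/52 = 0.00237885; periods = 52·15 = 780.
A = 354,250·(1 + 0.1237/52)^780 ≈ 354,250·6.380819384504 ≈ 2,260,405.2670.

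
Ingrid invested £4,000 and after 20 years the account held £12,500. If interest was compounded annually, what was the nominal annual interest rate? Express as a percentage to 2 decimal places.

(1 + r)^20 = 12,500/4,000 = 3.125.
1 + r = 3.125^(1/20) ≈ 1.058626, so r ≈ 0.0586259.
r ≈ 5.86259%.

5.86%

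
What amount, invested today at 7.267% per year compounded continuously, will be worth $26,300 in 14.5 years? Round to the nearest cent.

P = A·e^(−rt) = 26,300·e^(−1.053715).
e^(−1.053715) ≈ 0.34864014217, so P ≈ 9,169.2357.

$9,169.24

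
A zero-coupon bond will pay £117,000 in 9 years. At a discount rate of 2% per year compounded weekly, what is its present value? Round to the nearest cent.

Growth factor = (1 + 0.02/52)^468 ≈ 1.19717593232.
P = 117,000/1.19717593232 ≈ 97,729.9968.

£97,730.00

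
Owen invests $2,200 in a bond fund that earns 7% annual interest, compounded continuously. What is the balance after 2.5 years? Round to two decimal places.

A = P·e^(rt) = 2,200·e^(0.07·2.5) = 2,200·e^0.175.
e^0.175 ≈ 1.191246217, so A ≈ 2,620.7417.

$2,620.74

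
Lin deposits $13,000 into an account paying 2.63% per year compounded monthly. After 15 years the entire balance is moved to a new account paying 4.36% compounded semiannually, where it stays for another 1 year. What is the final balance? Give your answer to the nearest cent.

Phase 1: 13,000·(1 + 0.0263/12)^180 ≈ 19,279.0243.
Phase 2: 19,279.0243·(1 + 0.0218)^2 ≈ 20,128.7519.

$20,128.75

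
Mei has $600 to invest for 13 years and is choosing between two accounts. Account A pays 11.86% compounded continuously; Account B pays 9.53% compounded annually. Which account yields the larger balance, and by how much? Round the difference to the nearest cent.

Account A growth factor: e^(0.1186·13) = e^1.5418 ≈ 4.672994095; balance ≈ 2,803.7965.
Account B growth factor: (1 + 0.0953)^13 ≈ 3.265353017; balance ≈ 1,959.2118.
Account A is larger by 844.5846.

Account A, by $844.58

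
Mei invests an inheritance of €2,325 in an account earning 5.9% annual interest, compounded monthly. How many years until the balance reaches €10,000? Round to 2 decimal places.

(1 + 0.00491667)^(12t) = 10,000/2,325 = 4.3011.
12t·ln(1 + 0.00491667) = ln(4.3011); 12t = 1.4589/0.00490462 ≈ 297.4472.
t ≈ 24.7873 years.

24.79 years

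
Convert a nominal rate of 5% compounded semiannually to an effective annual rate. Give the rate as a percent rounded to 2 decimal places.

5.06%

One year is 2 periods at 0.025 each: (1 + 0.025)^2 ≈ 1.050625.
EAR = 1.050625 − 1 ≈ 5.06250%.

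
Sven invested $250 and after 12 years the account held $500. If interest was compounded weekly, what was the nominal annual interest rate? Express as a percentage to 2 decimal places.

5.78%

(1 + r/52)^624 = 500/250 = 2.
1 + r/52 = 2^(1/624) ≈ 1.001111, so r/52 ≈ 0.00111143.
r ≈ 52·0.00111143 = 5.77944%.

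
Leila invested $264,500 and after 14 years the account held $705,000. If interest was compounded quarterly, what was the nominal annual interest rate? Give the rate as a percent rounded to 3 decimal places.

7.064%

The 56-period growth factor is 705,000/264,500 = 2.66541.
r/4 = 2.66541^(1/56) − 1 ≈ 0.0176605, so r ≈ 4·0.0176605 = 7.06420%.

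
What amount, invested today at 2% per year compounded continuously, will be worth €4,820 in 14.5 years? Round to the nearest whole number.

€3,607

P = A·e^(−rt) = 4,820·e^(−0.29).
e^(−0.29) ≈ 0.7482635676, so P ≈ 3,606.6304.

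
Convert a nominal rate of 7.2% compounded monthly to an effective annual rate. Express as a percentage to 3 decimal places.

7.442%

One year is 12 periods at 0.006 each: (1 + 0.006)^12 ≈ 1.074424.
EAR = 1.074424 − 1 ≈ 7.44242%.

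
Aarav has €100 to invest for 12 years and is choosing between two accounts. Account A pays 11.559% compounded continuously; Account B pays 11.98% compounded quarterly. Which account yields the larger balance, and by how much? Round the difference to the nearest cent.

Account B, by €11.95

A: e^(0.11559·12) = e^1.38708 ≈ 4.00314379, so 100 × 4.00314379 ≈ 400.3144.
B: (1 + 0.02995)^48 ≈ 4.12263431, so 100 × 4.12263431 ≈ 412.2634.
Difference ≈ 11.9491 in favor of B.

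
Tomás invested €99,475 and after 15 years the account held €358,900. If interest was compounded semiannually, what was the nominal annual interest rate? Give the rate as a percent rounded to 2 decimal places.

The 30-period growth factor is 358,900/99,475 = 3.60794.
r/2 = 3.60794^(1/30) − 1 ≈ 0.0436991, so r ≈ 2·0.0436991 = 8.73982%.

8.74%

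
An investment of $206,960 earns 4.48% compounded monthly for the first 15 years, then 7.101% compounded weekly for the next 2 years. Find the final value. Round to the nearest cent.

Phase 1: 206,960·(1 + 0.0448/12)^180 ≈ 404,751.8856.
Phase 2: 404,751.8856·(1 + 0.07101/52)^104 ≈ 466,471.7074.

$466,471.71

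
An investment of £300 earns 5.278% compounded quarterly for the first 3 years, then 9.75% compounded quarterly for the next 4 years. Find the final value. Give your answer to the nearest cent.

£516.16

After 3 years at 5.278%: 300 × 1.17035187 ≈ 351.1056.
Then 4 years at 9.75%: 351.1056 × 1.47008868 ≈ 516.1563.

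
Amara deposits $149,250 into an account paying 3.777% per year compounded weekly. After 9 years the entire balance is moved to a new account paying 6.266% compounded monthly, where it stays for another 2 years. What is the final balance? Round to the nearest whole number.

After 9 years at 3.777%: 149,250 × 1.40467590886 ≈ 209,647.8794.
Then 2 years at 6.266%: 209,647.8794 × 1.13314159177 ≈ 237,560.7318.

$237,561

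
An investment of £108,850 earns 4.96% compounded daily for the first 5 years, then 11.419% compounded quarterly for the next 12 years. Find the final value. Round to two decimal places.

£538,635.64

After 5 years at 4.96%: 108,850 × 1.28143834121 ≈ 139,484.5634.
Then 12 years at 11.419%: 139,484.5634 × 3.86161471034 ≈ 538,635.6420.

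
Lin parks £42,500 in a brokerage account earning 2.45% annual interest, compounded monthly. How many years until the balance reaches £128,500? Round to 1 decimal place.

(1 + 0.00204167)^(12t) = 128,500/42,500 = 3.0235.
12t·ln(1 + 0.00204167) = ln(3.0235); 12t = 1.1064/0.00203959 ≈ 542.4754.
t ≈ 45.2063 years.

45.2 years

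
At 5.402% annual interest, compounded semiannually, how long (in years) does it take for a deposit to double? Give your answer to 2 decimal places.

13.00 years

(1 + 0.02701)^(2t) = 2.
2t = ln 2 / ln(1 + 0.02701) ≈ 0.69315/0.0266517 ≈ 26.0076.
t ≈ 13.0038.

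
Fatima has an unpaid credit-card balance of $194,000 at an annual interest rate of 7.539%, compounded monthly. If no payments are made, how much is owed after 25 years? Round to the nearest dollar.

$1,269,924

Growth factor = (1 + 0.0062825)^300 ≈ 6.546000220165.
A ≈ 194,000 × 6.546000220165 ≈ 1,269,924.0427.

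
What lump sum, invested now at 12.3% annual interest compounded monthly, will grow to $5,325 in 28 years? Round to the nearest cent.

$173.07

Periodic rate = 12.3%/12 = 0.01025; 336 periods.
P = 5,325/(1 + 0.01025)^336 ≈ 5,325/30.76781549 ≈ 173.0705.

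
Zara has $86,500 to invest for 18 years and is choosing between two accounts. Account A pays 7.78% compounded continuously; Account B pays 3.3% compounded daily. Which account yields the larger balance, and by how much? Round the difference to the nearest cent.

Account A, by $194,248.91

Account A growth factor: e^(0.0778·18) = e^1.4004 ≈ 4.05682237129; balance ≈ 350,915.1351.
Account B growth factor: (1 + 0.033/365)^6570 ≈ 1.81117018887; balance ≈ 156,666.2213.
Account A is larger by 194,248.9138.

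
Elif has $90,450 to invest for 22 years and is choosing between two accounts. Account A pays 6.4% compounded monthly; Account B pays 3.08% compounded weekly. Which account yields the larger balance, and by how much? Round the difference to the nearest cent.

Account A growth factor: (1 + 0.064/12)^264 ≈ 4.0725063881; balance ≈ 368,358.2028.
Account B growth factor: (1 + 0.0308/52)^1144 ≈ 1.96875114535; balance ≈ 178,073.5411.
Account A is larger by 190,284.6617.

Account A, by $190,284.66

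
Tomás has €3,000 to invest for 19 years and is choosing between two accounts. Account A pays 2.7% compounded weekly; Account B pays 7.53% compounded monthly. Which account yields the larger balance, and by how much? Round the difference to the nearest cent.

Account B, by €7,478.71

A: (1 + 0.027/52)^988 ≈ 1.670072207, so 3,000 × 1.670072207 ≈ 5,010.2166.
B: (1 + 0.006275)^228 ≈ 4.1629746093, so 3,000 × 4.1629746093 ≈ 12,488.9238.
Difference ≈ 7,478.7072 in favor of B.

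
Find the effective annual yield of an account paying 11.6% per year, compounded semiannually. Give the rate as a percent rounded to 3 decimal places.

11.936%

One year is 2 periods at 0.058 each: (1 + 0.058)^2 ≈ 1.119364.
EAR = 1.119364 − 1 ≈ 11.93640%.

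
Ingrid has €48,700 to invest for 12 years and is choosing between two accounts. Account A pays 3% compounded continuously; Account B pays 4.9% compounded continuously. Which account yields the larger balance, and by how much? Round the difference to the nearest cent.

Account B, by €17,875.56

A: e^(0.03·12) = e^0.36 ≈ 1.4333294146, so 48,700 × 1.4333294146 ≈ 69,803.1425.
B: e^(0.049·12) = e^0.588 ≈ 1.8003840441, so 48,700 × 1.8003840441 ≈ 87,678.7029.
Difference ≈ 17,875.5605 in favor of B.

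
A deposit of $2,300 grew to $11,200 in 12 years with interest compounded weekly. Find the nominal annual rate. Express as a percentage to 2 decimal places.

13.21%

(1 + r/52)^624 = 11,200/2,300 = 4.86957.
1 + r/52 = 4.86957^(1/624) ≈ 1.00254, so r/52 ≈ 0.00254009.
r ≈ 52·0.00254009 = 13.20845%.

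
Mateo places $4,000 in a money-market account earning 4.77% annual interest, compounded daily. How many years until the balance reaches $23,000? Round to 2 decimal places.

We need (1 + 0.000130685)^(365t) = 5.75, so 365t = ln 5.75 / ln 1.000131 ≈ 13385.7372.
t ≈ 13385.7372/365 = 36.6733 years.

36.67 years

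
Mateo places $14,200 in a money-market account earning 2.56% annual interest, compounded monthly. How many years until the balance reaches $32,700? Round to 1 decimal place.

32.6 years

We need (1 + 0.00213333)^(12t) = 2.3028, so 12t = ln 2.3028 / ln 1.002133 ≈ 391.4168.
t ≈ 391.4168/12 = 32.6181 years.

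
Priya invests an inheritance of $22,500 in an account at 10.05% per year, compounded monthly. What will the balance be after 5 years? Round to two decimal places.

$37,111.35

Periodic rate = 10.05%/12 = 0.008375; periods = 12·5 = 60.
A = 22,500·(1 + 0.008375)^60 ≈ 22,500·1.6493931898 ≈ 37,111.3468.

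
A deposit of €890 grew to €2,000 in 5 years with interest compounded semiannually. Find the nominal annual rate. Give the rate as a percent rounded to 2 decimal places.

(1 + r/2)^10 = 2,000/890 = 2.24719.
1 + r/2 = 2.24719^(1/10) ≈ 1.084336, so r/2 ≈ 0.0843363.
r ≈ 2·0.0843363 = 16.86726%.

16.87%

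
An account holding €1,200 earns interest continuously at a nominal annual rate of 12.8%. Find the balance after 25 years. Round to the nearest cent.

A = P·e^(rt) = 1,200·e^(0.128·25) = 1,200·e^3.2.
e^3.2 ≈ 24.532530197, so A ≈ 29,439.0362.

€29,439.04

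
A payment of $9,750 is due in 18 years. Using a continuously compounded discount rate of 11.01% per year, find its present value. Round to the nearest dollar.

$1,344

P = A·e^(−rt) = 9,750·e^(−1.9818).
e^(−1.9818) ≈ 0.1378209362, so P ≈ 1,343.7541.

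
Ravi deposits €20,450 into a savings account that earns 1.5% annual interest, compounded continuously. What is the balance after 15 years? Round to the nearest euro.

€25,610

A = P·e^(rt) = 20,450·e^(0.015·15) = 20,450·e^0.225.
e^0.225 ≈ 1.2523227162, so A ≈ 25,609.9995.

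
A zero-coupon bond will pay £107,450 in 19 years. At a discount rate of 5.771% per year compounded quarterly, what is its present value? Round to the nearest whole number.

Periodic rate = 5.771%/4 = 0.0144275; 76 periods.
P = 107,450/(1 + 0.0144275)^76 ≈ 107,450/2.97027773101 ≈ 36,175.0684.

£36,175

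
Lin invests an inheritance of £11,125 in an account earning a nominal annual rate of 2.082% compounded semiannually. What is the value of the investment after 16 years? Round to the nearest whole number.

£15,496

Periodic rate = 2.082%/2 = 0.01041; periods = 2·16 = 32.
A = 11,125·(1 + 0.01041)^32 ≈ 11,125·1.392914132 ≈ 15,496.1697.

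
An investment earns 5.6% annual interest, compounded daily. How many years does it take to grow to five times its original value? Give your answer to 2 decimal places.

(1 + 0.000153425)^(365t) = 5.
365t = ln 5 / ln(1 + 0.000153425) ≈ 1.6094/0.000153413 ≈ 10490.8911.
t ≈ 28.7422.

28.74 years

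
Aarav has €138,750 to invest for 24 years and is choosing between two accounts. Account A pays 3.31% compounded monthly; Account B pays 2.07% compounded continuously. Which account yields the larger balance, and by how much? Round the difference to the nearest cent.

A: (1 + 0.0331/12)^288 ≈ 2.21069379477, so 138,750 × 2.21069379477 ≈ 306,733.7640.
B: e^(0.0207·24) = e^0.4968 ≈ 1.64345379509, so 138,750 × 1.64345379509 ≈ 228,029.2141.
Difference ≈ 78,704.5500 in favor of A.

Account A, by €78,704.55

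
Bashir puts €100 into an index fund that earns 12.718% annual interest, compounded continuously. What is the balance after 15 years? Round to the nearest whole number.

€674

A = P·e^(rt) = 100·e^(0.12718·15) = 100·e^1.9077.
e^1.9077 ≈ 6.73757454, so A ≈ 673.7575.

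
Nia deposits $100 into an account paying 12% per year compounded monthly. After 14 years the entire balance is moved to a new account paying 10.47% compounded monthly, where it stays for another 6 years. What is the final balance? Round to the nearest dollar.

$995

After 14 years at 12%: 100 × 5.32096982 ≈ 532.0970.
Then 6 years at 10.47%: 532.0970 × 1.86913417 ≈ 994.5607.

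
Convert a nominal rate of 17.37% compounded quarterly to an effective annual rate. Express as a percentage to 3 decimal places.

One year is 4 periods at 0.043425 each: (1 + 0.043425)^4 ≈ 1.185345.
EAR = 1.185345 − 1 ≈ 18.53455%.

18.535%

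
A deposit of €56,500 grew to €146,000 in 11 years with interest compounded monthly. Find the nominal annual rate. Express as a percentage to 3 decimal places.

The 132-period growth factor is 146,000/56,500 = 2.58407.
r/12 = 2.58407^(1/132) − 1 ≈ 0.00721809, so r ≈ 12·0.00721809 = 8.66171%.

8.662%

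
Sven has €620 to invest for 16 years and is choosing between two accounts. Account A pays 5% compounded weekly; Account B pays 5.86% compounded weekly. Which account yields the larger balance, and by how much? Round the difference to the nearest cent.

Account B, by €203.24

A: (1 + 0.05/52)^832 ≈ 2.224685664, so 620 × 2.224685664 ≈ 1,379.3051.
B: (1 + 0.0586/52)^832 ≈ 2.552496998, so 620 × 2.552496998 ≈ 1,582.5481.
Difference ≈ 203.2430 in favor of B.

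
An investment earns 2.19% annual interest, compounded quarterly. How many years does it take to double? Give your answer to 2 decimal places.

(1 + 0.005475)^(4t) = 2.
4t = ln 2 / ln(1 + 0.005475) ≈ 0.69315/0.00546007 ≈ 126.9485.
t ≈ 31.7371.

31.74 years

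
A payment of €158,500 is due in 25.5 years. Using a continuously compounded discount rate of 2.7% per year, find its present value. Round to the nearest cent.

€79,619.15

P = A·e^(−rt) = 158,500·e^(−0.6885).
e^(−0.6885) ≈ 0.502328997725, so P ≈ 79,619.1461.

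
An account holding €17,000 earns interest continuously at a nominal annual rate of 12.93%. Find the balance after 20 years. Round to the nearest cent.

A = P·e^(rt) = 17,000·e^(0.1293·20) = 17,000·e^2.586.
e^2.586 ≈ 13.2765590129, so A ≈ 225,701.5032.

€225,701.50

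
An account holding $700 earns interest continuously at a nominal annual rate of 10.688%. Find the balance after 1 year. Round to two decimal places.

A = P·e^(rt) = 700·e^(0.10688·1) = 700·e^0.10688.
e^0.10688 ≈ 1.11280071, so A ≈ 778.9605.

$778.96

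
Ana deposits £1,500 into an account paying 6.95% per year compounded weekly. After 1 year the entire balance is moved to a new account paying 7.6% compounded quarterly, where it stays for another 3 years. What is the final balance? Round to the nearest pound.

Phase 1: 1,500·(1 + 0.0695/52)^52 ≈ 1,607.8835.
Phase 2: 1,607.8835·(1 + 0.019)^12 ≈ 2,015.3236.

£2,015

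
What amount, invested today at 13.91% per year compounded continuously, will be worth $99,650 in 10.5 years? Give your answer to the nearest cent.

P = A·e^(−rt) = 99,650·e^(−1.46055).
e^(−1.46055) ≈ 0.2321085799, so P ≈ 23,129.6200.

$23,129.62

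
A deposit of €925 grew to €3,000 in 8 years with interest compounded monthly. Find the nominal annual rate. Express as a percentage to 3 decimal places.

(1 + r/12)^96 = 3,000/925 = 3.24324.
1 + r/12 = 3.24324^(1/96) ≈ 1.012331, so r/12 ≈ 0.0123314.
r ≈ 12·0.0123314 = 14.79767%.

14.798%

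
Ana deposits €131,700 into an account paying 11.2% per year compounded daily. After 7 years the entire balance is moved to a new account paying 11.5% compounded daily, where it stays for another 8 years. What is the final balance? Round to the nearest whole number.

€723,616

After 7 years at 11.2%: 131,700 × 2.18995224941 ≈ 288,416.7112.
Then 8 years at 11.5%: 288,416.7112 × 2.50892681741 ≈ 723,616.4214.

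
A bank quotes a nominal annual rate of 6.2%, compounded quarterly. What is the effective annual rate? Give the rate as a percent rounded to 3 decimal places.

6.346%

EAR = (1 + 6.2%/4)^4 − 1 = (1 + 0.0155)^4 − 1.
(1 + 0.0155)^4 ≈ 1.063456, so EAR ≈ 6.34565%.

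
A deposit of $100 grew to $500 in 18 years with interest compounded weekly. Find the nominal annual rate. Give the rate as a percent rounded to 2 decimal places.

The 936-period growth factor is 500/100 = 5.
r/52 = 5^(1/936) − 1 ≈ 0.00172096, so r ≈ 52·0.00172096 = 8.94901%.

8.95%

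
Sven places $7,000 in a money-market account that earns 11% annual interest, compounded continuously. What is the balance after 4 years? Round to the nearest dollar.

$10,869

A = P·e^(rt) = 7,000·e^(0.11·4) = 7,000·e^0.44.
e^0.44 ≈ 1.5527072185, so A ≈ 10,868.9505.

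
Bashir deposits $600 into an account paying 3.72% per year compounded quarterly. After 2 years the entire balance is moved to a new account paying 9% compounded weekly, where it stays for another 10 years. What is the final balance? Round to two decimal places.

After 2 years at 3.72%: 600 × 1.076867292 ≈ 646.1204.
Then 10 years at 9%: 646.1204 × 2.45769041 ≈ 1,587.9638.

$1,587.96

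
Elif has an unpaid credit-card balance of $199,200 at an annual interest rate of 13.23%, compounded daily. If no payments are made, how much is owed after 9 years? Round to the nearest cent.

Growth factor = (1 + 0.1323/365)^3285 ≈ 3.28867338871.
A ≈ 199,200 × 3.28867338871 ≈ 655,103.7390.

$655,103.74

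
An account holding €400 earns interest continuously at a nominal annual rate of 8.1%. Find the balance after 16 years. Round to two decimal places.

€1,461.86

A = P·e^(rt) = 400·e^(0.081·16) = 400·e^1.296.
e^1.296 ≈ 3.654648796, so A ≈ 1,461.8595.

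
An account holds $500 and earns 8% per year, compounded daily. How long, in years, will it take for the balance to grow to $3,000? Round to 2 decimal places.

(1 + 0.000219178)^(365t) = 3,000/500 = 6.
365t·ln(1 + 0.000219178) = ln(6); 365t = 1.7918/0.000219154 ≈ 8175.7984.
t ≈ 22.3994 years.

22.40 years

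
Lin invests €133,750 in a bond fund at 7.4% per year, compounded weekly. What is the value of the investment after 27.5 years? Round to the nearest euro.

Growth factor = (1 + 0.074/52)^1430 ≈ 7.641190315429.
A ≈ 133,750 × 7.641190315429 ≈ 1,022,009.2047.

€1,022,009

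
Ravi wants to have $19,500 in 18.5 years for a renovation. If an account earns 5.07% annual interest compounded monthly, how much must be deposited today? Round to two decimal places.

Periodic rate = 5.07%/12 = 0.004225; 222 periods.
P = 19,500/(1 + 0.004225)^222 ≈ 19,500/2.5496960194 ≈ 7,647.9705.

$7,647.97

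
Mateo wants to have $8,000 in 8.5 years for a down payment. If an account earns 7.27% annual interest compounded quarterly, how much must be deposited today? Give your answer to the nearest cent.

$4,336.38

Periodic rate = 7.27%/4 = 0.018175; 34 periods.
P = 8,000/(1 + 0.018175)^34 ≈ 8,000/1.84485652 ≈ 4,336.3806.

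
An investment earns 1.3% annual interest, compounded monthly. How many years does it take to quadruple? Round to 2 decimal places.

(1 + 0.00108333)^(12t) = 4.
12t = ln 4 / ln(1 + 0.00108333) ≈ 1.3863/0.00108275 ≈ 1280.3494.
t ≈ 106.6958.

106.70 years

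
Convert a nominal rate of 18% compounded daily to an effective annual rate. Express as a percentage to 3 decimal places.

EAR = (1 + 18%/365)^365 − 1 = (1 + 0.000493151)^365 − 1.
(1 + 0.000493151)^365 ≈ 1.197164, so EAR ≈ 19.71642%.

19.716%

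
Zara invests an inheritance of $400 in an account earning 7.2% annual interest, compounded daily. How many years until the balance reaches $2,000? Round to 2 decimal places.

22.36 years

We need (1 + 0.00019726)^(365t) = 5, so 365t = ln 5 / ln 1.000197 ≈ 8159.7608.
t ≈ 8159.7608/365 = 22.3555 years.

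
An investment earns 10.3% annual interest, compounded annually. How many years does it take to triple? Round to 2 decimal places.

11.21 years

(1 + 0.103)^t = 3.
t = ln 3 / ln(1 + 0.103) ≈ 1.0986/0.0980337 ≈ 11.2065.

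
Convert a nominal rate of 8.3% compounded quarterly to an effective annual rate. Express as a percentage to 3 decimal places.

EAR = (1 + 8.3%/4)^4 − 1 = (1 + 0.02075)^4 − 1.
(1 + 0.02075)^4 ≈ 1.085619, so EAR ≈ 8.56193%.

8.562%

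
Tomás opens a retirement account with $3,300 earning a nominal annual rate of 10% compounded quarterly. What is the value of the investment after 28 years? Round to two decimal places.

Growth factor = (1 + 0.025)^112 ≈ 15.888135093.
A ≈ 3,300 × 15.888135093 ≈ 52,430.8458.

$52,430.85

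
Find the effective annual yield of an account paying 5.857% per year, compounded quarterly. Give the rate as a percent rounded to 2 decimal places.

5.99%

One year is 4 periods at 0.0146425 each: (1 + 0.0146425)^4 ≈ 1.059869.
EAR = 1.059869 − 1 ≈ 5.98690%.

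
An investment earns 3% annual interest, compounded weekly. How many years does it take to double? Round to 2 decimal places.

(1 + 0.000576923)^(52t) = 2.
52t = ln 2 / ln(1 + 0.000576923) ≈ 0.69315/0.000576757 ≈ 1201.8017.
t ≈ 23.1116.

23.11 years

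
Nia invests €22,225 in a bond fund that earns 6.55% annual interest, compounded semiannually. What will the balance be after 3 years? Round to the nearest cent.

€26,965.78

Growth factor = (1 + 0.03275)^6 ≈ 1.2133084491.
A ≈ 22,225 × 1.2133084491 ≈ 26,965.7803.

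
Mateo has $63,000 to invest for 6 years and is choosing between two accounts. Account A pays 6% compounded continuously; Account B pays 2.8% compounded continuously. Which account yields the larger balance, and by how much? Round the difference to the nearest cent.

A: e^(0.06·6) = e^0.36 ≈ 1.4333294146, so 63,000 × 1.4333294146 ≈ 90,299.7531.
B: e^(0.028·6) = e^0.168 ≈ 1.1829366106, so 63,000 × 1.1829366106 ≈ 74,525.0065.
Difference ≈ 15,774.7466 in favor of A.

Account A, by $15,774.75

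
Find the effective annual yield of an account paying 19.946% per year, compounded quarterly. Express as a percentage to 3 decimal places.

One year is 4 periods at 0.049865 each: (1 + 0.049865)^4 ≈ 1.214881.
EAR = 1.214881 − 1 ≈ 21.48813%.

21.488%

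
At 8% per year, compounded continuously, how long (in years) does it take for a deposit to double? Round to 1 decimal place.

8.7 years

e^(0.08t) = 2, so 0.08t = ln 2 ≈ 0.69315.
t ≈ 0.69315/0.08 ≈ 8.6643.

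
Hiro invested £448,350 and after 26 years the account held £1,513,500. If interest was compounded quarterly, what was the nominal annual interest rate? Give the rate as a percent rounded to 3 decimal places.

The 104-period growth factor is 1,513,500/448,350 = 3.37571.
r/4 = 3.37571^(1/104) − 1 ≈ 0.0117668, so r ≈ 4·0.0117668 = 4.70673%.

4.707%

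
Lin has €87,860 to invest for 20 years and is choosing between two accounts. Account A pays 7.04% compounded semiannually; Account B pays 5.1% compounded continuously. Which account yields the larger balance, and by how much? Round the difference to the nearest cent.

Account A growth factor: (1 + 0.0352)^40 ≈ 3.98997829318; balance ≈ 350,559.4928.
Account B growth factor: e^(0.051·20) = e^1.02 ≈ 2.77319476396; balance ≈ 243,652.8920.
Account A is larger by 106,906.6009.

Account A, by €106,906.60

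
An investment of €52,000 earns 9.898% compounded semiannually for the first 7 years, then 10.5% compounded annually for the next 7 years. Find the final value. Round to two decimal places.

Phase 1: 52,000·(1 + 0.04949)^14 ≈ 102,258.5454.
Phase 2: 102,258.5454·(1 + 0.105)^7 ≈ 205,700.5992.

€205,700.60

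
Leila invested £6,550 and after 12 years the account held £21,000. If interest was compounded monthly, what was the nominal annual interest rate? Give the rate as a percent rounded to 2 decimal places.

9.75%

(1 + r/12)^144 = 21,000/6,550 = 3.20611.
1 + r/12 = 3.20611^(1/144) ≈ 1.008123, so r/12 ≈ 0.00812349.
r ≈ 12·0.00812349 = 9.74819%.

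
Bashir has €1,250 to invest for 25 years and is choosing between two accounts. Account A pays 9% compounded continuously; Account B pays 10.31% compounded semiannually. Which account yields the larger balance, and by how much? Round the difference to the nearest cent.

Account B, by €3,571.77

A: e^(0.09·25) = e^2.25 ≈ 9.4877358364, so 1,250 × 9.4877358364 ≈ 11,859.6698.
B: (1 + 0.05155)^50 ≈ 12.34515042, so 1,250 × 12.34515042 ≈ 15,431.4380.
Difference ≈ 3,571.7682 in favor of B.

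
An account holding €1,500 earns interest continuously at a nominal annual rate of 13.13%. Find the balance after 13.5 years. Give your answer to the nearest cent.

€8,828.76

A = P·e^(rt) = 1,500·e^(0.1313·13.5) = 1,500·e^1.77255.
e^1.77255 ≈ 5.885843141, so A ≈ 8,828.7647.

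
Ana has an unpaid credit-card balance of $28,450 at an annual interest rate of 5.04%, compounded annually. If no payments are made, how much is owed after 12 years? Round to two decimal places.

Growth factor = (1 + 0.0504)^12 ≈ 1.8040831779.
A ≈ 28,450 × 1.8040831779 ≈ 51,326.1664.

$51,326.17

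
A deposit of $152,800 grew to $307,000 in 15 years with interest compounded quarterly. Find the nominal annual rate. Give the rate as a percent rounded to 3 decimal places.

4.679%

The 60-period growth factor is 307,000/152,800 = 2.00916.
r/4 = 2.00916^(1/60) − 1 ≈ 0.0116965, so r ≈ 4·0.0116965 = 4.67860%.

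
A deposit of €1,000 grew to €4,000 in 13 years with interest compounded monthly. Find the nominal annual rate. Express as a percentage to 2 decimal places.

The 156-period growth factor is 4,000/1,000 = 4.
r/12 = 4^(1/156) − 1 ≈ 0.0089261, so r ≈ 12·0.0089261 = 10.71133%.

10.71%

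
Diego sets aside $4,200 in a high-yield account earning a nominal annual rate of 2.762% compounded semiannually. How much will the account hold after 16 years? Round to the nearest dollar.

$6,514

Growth factor = (1 + 0.01381)^32 ≈ 1.550994516.
A ≈ 4,200 × 1.550994516 ≈ 6,514.1770.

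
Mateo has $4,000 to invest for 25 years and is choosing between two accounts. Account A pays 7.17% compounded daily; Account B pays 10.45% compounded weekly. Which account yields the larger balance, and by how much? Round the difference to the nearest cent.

A: (1 + 0.0717/365)^9125 ≈ 6.0033879318, so 4,000 × 6.0033879318 ≈ 24,013.5517.
B: (1 + 0.1045/52)^1300 ≈ 13.597398008, so 4,000 × 13.597398008 ≈ 54,389.5920.
Difference ≈ 30,376.0403 in favor of B.

Account B, by $30,376.04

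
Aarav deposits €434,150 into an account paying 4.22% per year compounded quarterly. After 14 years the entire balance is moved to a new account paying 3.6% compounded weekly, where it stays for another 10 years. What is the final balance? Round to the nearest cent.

Phase 1: 434,150·(1 + 0.01055)^56 ≈ 781,406.4005.
Phase 2: 781,406.4005·(1 + 0.036/52)^520 ≈ 1,119,873.2809.

€1,119,873.28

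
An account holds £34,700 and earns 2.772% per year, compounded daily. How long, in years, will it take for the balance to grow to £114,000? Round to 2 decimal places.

(1 + 0.0000759452)^(365t) = 114,000/34,700 = 3.2853.
365t·ln(1 + 0.0000759452) = ln(3.2853); 365t = 1.1895/7.59423e-05 ≈ 15662.6599.
t ≈ 42.9114 years.

42.91 years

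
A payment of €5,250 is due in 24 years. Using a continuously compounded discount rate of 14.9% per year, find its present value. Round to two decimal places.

€146.93

P = A·e^(−rt) = 5,250·e^(−3.576).
e^(−3.576) ≈ 0.02798742435, so P ≈ 146.9340.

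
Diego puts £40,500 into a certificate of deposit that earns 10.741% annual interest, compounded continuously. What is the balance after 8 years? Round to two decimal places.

A = P·e^(rt) = 40,500·e^(0.10741·8) = 40,500·e^0.85928.
e^0.85928 ≈ 2.3614598304, so A ≈ 95,639.1231.

£95,639.12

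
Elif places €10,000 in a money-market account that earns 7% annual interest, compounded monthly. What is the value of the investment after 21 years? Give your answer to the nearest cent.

Periodic rate = 7%/12 = 0.00583333; periods = 12·21 = 252.
A = 10,000·(1 + 0.07/12)^252 ≈ 10,000·4.3306996069 ≈ 43,306.9961.

€43,307.00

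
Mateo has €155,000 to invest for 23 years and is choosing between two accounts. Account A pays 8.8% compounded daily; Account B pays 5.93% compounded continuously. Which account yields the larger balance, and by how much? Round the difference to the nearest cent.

Account A, by €566,567.53

A: (1 + 0.088/365)^8395 ≈ 7.566692501947, so 155,000 × 7.566692501947 ≈ 1,172,837.3378.
B: e^(0.0593·23) = e^1.3639 ≈ 3.91141812478, so 155,000 × 3.91141812478 ≈ 606,269.8093.
Difference ≈ 566,567.5285 in favor of A.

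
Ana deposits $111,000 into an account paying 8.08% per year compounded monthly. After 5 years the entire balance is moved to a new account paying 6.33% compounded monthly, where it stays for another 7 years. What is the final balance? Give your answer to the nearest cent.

After 5 years at 8.08%: 111,000 × 1.49577720525 ≈ 166,031.2698.
Then 7 years at 6.33%: 166,031.2698 × 1.55571526506 ≈ 258,297.3809.

$258,297.38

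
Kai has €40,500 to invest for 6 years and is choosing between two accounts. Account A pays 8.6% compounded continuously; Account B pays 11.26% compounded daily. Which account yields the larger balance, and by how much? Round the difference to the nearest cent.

Account B, by €11,732.61

Account A growth factor: e^(0.086·6) = e^0.516 ≈ 1.6753129774; balance ≈ 67,850.1756.
Account B growth factor: (1 + 0.1126/365)^2190 ≈ 1.9650070094; balance ≈ 79,582.7839.
Account B is larger by 11,732.6083.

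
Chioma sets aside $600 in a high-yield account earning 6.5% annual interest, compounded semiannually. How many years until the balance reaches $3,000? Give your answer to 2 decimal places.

(1 + 0.0325)^(2t) = 3,000/600 = 5.
2t·ln(1 + 0.0325) = ln(5); 2t = 1.6094/0.031983 ≈ 50.3216.
t ≈ 25.1608 years.

25.16 years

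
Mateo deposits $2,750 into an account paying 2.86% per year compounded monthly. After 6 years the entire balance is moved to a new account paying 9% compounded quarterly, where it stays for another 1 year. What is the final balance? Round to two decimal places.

After 6 years at 2.86%: 2,750 × 1.186960496 ≈ 3,264.1414.
Then 1 years at 9%: 3,264.1414 × 1.093083319 ≈ 3,567.9785.

$3,567.98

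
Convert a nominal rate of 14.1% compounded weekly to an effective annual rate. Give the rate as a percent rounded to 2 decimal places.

15.12%

One year is 52 periods at 0.00271154 each: (1 + 0.00271154)^52 ≈ 1.151205.
EAR = 1.151205 − 1 ≈ 15.12050%.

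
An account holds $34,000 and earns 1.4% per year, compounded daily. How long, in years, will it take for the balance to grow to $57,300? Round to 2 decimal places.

We need (1 + 0.0000383562)^(365t) = 1.6853, so 365t = ln 1.6853 / ln 1.000038 ≈ 13607.9850.
t ≈ 13607.9850/365 = 37.2822 years.

37.28 years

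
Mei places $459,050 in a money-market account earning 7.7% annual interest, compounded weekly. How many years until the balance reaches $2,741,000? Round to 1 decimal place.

(1 + 0.00148077)^(52t) = 2,741,000/459,050 = 5.971.
52t·ln(1 + 0.00148077) = ln(5.971); 52t = 1.7869/0.00147967 ≈ 1207.6437.
t ≈ 23.2239 years.

23.2 years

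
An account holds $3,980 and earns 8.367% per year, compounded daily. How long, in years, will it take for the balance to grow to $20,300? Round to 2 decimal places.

19.48 years

(1 + 0.000229233)^(365t) = 20,300/3,980 = 5.1005.
365t·ln(1 + 0.000229233) = ln(5.1005); 365t = 1.6293/0.000229207 ≈ 7108.6043.
t ≈ 19.4756 years.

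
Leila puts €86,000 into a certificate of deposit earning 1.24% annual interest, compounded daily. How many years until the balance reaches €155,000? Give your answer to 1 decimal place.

47.5 years

(1 + 0.0000339726)^(365t) = 155,000/86,000 = 1.8023.
365t·ln(1 + 0.0000339726) = ln(1.8023); 365t = 0.58908/3.3972e-05 ≈ 17340.0852.
t ≈ 47.5071 years.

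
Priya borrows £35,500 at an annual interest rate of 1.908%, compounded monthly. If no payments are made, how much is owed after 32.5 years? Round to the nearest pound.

£65,966

Periodic rate = 1.908%/12 = 0.00159; periods = 12·32.5 = 390.
A = 35,500·(1 + 0.00159)^390 ≈ 35,500·1.8581986346 ≈ 65,966.0515.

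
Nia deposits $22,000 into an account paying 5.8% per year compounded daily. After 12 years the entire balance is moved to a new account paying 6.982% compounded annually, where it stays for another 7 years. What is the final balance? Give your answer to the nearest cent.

$70,768.93

Phase 1: 22,000·(1 + 0.058/365)^4380 ≈ 44,123.2635.
Phase 2: 44,123.2635·(1 + 0.06982)^7 ≈ 70,768.9277.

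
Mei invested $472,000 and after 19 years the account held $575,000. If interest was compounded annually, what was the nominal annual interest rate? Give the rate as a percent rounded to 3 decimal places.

(1 + r)^19 = 575,000/472,000 = 1.21822.
1 + r = 1.21822^(1/19) ≈ 1.010443, so r ≈ 0.0104432.
r ≈ 1.04432%.

1.044%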